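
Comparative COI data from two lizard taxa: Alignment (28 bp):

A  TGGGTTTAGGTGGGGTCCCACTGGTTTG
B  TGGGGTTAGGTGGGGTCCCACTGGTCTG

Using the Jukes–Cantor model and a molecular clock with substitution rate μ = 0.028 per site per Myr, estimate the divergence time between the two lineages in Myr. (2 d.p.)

The sequences differ at 2 of 28 sites (5, 26), so p = 2/28 ≈ 0.071429.
d = −(3/4) ln(1 − 4p/3) = −0.75 ln(1 − 0.095239) = −0.75 ln(0.904761)
  = −0.75 × (-0.100084) = 0.075063 substitutions/site.
Under a molecular clock d = 2μt, so t = d/(2μ) = 0.075063 / (2 × 0.028) = 1.34 Myr.

1.34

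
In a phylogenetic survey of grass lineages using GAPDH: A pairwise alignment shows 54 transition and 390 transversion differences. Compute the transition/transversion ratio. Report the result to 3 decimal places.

0.138

R = 54/390 = 0.138461… ≈ 0.138 (to 3 d.p.).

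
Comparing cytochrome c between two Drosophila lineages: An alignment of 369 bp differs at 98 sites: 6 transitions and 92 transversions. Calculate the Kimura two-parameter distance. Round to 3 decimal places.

P = 6/369 ≈ 0.01626 and Q = 92/369 ≈ 0.249322.
Under the Kimura two-parameter model, d = −½ ln(1 − 2P − Q) − ¼ ln(1 − 2Q).
1 − 2P − Q = 0.718158, giving −½ ln(0.718158) = 0.165533.
1 − 2Q = 0.501356, giving −¼ ln(0.501356) = 0.172610.
d = 0.165533 + 0.172610 = 0.338143.

0.338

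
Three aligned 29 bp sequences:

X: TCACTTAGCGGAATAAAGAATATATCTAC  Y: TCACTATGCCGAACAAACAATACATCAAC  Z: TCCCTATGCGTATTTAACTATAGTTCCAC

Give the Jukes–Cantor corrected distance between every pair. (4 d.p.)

X–Y: 7/29 sites differ → p ≈ 0.241379, d = −0.75 ln(1 − 0.321839) = 0.291278 ≈ 0.2913.
X–Z: 11/29 sites differ → p ≈ 0.37931, d = −0.75 ln(1 − 0.505747) = 0.528531 ≈ 0.5285.
Y–Z: 10/29 sites differ → p ≈ 0.344828, d = −0.75 ln(1 − 0.459771) = 0.461822 ≈ 0.4618.

d(X,Y) = 0.2913, d(X,Z) = 0.5285, d(Y,Z) = 0.4618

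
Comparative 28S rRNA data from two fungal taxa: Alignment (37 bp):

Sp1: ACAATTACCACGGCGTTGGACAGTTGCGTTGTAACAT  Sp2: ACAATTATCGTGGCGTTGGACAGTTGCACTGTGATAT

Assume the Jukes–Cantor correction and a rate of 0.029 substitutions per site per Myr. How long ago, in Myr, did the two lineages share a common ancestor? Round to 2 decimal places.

The sequences differ at 7 of 37 sites (8, 10, 11, 28, 29, 33, 35), so p = 7/37 ≈ 0.189189.
d = −(3/4) ln(1 − 4p/3) = −0.75 ln(1 − 0.252252) = −0.75 ln(0.747748)
  = −0.75 × (-0.290689) = 0.218017 substitutions/site.
Under a molecular clock d = 2μt, so t = d/(2μ) = 0.218017 / (2 × 0.029) = 3.76 Myr.

3.76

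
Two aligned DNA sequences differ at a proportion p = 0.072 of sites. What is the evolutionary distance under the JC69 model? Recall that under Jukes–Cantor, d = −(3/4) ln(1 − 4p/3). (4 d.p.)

0.0757

d = −(3/4) ln(1 − 4p/3) = −0.75 ln(1 − 0.096) = −0.75 ln(0.904)
  = −0.75 × (-0.100926) = 0.075695 substitutions/site.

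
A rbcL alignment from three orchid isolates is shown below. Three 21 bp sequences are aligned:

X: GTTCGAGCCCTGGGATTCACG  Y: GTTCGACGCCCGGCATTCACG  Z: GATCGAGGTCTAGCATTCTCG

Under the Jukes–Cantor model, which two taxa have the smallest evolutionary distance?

X–Y: 4/21 differ, p = 0.190, d = 0.220.
X–Z: 6/21 differ, p = 0.286, d = 0.360.
Y–Z: 6/21 differ, p = 0.286, d = 0.360.
The smallest distance is between X and Y.

X and Y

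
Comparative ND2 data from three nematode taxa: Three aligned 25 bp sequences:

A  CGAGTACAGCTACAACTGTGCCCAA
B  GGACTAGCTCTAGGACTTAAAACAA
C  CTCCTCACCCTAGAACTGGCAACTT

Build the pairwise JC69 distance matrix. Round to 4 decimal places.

d(A,B) = 0.7662, d(A,C) = 1.0298, d(B,C) = 0.7662

A–B: 12/25 sites differ → p = 0.48, d = −0.75 ln(1 − 0.64) = 0.766238 ≈ 0.7662.
A–C: 14/25 sites differ → p = 0.56, d = −0.75 ln(1 − 0.746667) = 1.029788 ≈ 1.0298.
B–C: 12/25 sites differ → p = 0.48, d = −0.75 ln(1 − 0.64) = 0.766238 ≈ 0.7662.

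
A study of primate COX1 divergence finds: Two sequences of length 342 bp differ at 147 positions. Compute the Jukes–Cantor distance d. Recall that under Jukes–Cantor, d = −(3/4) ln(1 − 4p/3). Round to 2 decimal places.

p = 147/342 ≈ 0.429825.
d = −(3/4) ln(1 − 4p/3) = −0.75 ln(1 − 0.5731) = −0.75 ln(0.4269)
  = −0.75 × (-0.851205) = 0.638404 substitutions/site.

0.64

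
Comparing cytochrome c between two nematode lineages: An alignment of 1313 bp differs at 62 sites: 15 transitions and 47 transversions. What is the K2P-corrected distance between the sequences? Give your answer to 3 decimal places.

P = 15/1313 ≈ 0.011424 and Q = 47/1313 ≈ 0.035796.
Under the Kimura two-parameter model, d = −½ ln(1 − 2P − Q) − ¼ ln(1 − 2Q).
1 − 2P − Q = 0.941356, giving −½ ln(0.941356) = 0.030217.
1 − 2Q = 0.928408, giving −¼ ln(0.928408) = 0.018571.
d = 0.030217 + 0.018571 = 0.048788.

0.049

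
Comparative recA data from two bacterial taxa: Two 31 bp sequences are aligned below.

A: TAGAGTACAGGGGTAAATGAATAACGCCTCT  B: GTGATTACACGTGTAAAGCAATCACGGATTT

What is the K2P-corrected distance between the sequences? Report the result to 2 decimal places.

0.50

Of 31 sites, 1 differences are transitions and 10 are transversions, so P = 1/31 ≈ 0.032258 and Q = 10/31 ≈ 0.322581.
Under the Kimura two-parameter model, d = −½ ln(1 − 2P − Q) − ¼ ln(1 − 2Q).
1 − 2P − Q = 0.612903, giving −½ ln(0.612903) = 0.244774.
1 − 2Q = 0.354838, giving −¼ ln(0.354838) = 0.259023.
d = 0.244774 + 0.259023 = 0.503797.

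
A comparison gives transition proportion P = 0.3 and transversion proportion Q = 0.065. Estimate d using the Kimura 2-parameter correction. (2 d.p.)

0.58

Under the Kimura two-parameter model, d = −½ ln(1 − 2P − Q) − ¼ ln(1 − 2Q).
1 − 2P − Q = 0.335, giving −½ ln(0.335) = 0.546812.
1 − 2Q = 0.87, giving −¼ ln(0.87) = 0.034816.
d = 0.546812 + 0.034816 = 0.581628.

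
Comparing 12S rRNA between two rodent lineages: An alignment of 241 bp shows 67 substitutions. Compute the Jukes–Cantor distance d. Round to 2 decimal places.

0.35

p = 67/241 ≈ 0.278008.
d = −(3/4) ln(1 − 4p/3) = −0.75 ln(1 − 0.370677) = −0.75 ln(0.629323)
  = −0.75 × (-0.463111) = 0.347333 substitutions/site.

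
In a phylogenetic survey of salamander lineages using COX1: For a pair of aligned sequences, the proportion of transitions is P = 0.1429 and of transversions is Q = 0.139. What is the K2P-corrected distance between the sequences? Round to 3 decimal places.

0.358

Under the Kimura two-parameter model, d = −½ ln(1 − 2P − Q) − ¼ ln(1 − 2Q).
1 − 2P − Q = 0.5752, giving −½ ln(0.5752) = 0.276519.
1 − 2Q = 0.722, giving −¼ ln(0.722) = 0.081433.
d = 0.276519 + 0.081433 = 0.357952.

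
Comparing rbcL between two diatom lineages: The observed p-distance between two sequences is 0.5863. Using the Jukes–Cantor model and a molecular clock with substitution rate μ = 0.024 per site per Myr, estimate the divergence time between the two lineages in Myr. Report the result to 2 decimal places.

23.78

d = −(3/4) ln(1 − 4p/3) = −0.75 ln(1 − 0.781733) = −0.75 ln(0.218267)
  = −0.75 × (-1.522036) = 1.141527 substitutions/site.
Under a molecular clock d = 2μt, so t = d/(2μ) = 1.141527 / (2 × 0.024) = 23.78 Myr.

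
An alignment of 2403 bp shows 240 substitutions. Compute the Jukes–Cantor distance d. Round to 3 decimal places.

0.107

p = 240/2403 ≈ 0.099875.
d = −(3/4) ln(1 − 4p/3) = −0.75 ln(1 − 0.133167) = −0.75 ln(0.866833)
  = −0.75 × (-0.142909) = 0.107182 substitutions/site.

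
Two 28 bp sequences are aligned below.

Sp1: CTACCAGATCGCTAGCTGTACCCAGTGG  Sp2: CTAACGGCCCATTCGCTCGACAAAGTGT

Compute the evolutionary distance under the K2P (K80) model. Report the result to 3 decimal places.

0.635

Of 28 sites, 4 differences are transitions and 8 are transversions, so P = 4/28 ≈ 0.142857 and Q = 8/28 ≈ 0.285714.
Under the Kimura two-parameter model, d = −½ ln(1 − 2P − Q) − ¼ ln(1 − 2Q).
1 − 2P − Q = 0.428572, giving −½ ln(0.428572) = 0.423648.
1 − 2Q = 0.428572, giving −¼ ln(0.428572) = 0.211824.
d = 0.423648 + 0.211824 = 0.635472.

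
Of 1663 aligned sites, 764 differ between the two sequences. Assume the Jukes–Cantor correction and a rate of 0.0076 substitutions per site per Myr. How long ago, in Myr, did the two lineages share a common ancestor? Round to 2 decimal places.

46.78

p = 764/1663 ≈ 0.459411.
d = −(3/4) ln(1 − 4p/3) = −0.75 ln(1 − 0.612548) = −0.75 ln(0.387452)
  = −0.75 × (-0.948163) = 0.711122 substitutions/site.
Under a molecular clock d = 2μt, so t = d/(2μ) = 0.711122 / (2 × 0.0076) = 46.78 Myr.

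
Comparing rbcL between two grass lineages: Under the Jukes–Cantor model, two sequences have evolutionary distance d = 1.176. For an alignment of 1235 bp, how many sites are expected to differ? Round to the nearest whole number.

733

Invert JC69: p = (3/4)(1 − e^(−4d/3)) = 0.75 × (1 − e^(-1.568)) = 0.75 × (1 − 0.208462) = 0.593654.
Expected differing sites = pL ≈ 0.593654 × 1235 = 733.16269 ≈ 733.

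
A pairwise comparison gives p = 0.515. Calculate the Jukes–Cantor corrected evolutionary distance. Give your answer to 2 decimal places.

0.87

d = −(3/4) ln(1 − 4p/3) = −0.75 ln(1 − 0.686667) = −0.75 ln(0.313333)
  = −0.75 × (-1.160489) = 0.870367 substitutions/site.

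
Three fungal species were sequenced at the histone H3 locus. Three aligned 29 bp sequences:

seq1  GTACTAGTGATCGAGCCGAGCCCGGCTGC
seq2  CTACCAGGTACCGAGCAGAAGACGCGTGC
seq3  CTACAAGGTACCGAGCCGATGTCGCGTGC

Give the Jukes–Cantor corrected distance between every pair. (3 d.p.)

d(seq1,seq2) = 0.529, d(seq1,seq3) = 0.462, d(seq2,seq3) = 0.152

seq1–seq2: 11/29 sites differ → p ≈ 0.37931, d = −0.75 ln(1 − 0.505747) = 0.528531 ≈ 0.529.
seq1–seq3: 10/29 sites differ → p ≈ 0.344828, d = −0.75 ln(1 − 0.459771) = 0.461822 ≈ 0.462.
seq2–seq3: 4/29 sites differ → p ≈ 0.137931, d = −0.75 ln(1 − 0.183908) = 0.152421 ≈ 0.152.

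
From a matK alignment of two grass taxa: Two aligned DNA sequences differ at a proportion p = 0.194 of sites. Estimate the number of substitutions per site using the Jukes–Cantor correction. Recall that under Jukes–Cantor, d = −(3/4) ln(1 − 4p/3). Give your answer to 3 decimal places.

0.224

d = −(3/4) ln(1 − 4p/3) = −0.75 ln(1 − 0.258667) = −0.75 ln(0.741333)
  = −0.75 × (-0.299305) = 0.224479 substitutions/site.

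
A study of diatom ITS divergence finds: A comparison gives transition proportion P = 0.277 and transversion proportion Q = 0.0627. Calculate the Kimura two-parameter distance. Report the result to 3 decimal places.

Under the Kimura two-parameter model, d = −½ ln(1 − 2P − Q) − ¼ ln(1 − 2Q).
1 − 2P − Q = 0.3833, giving −½ ln(0.3833) = 0.479469.
1 − 2Q = 0.8746, giving −¼ ln(0.8746) = 0.033497.
d = 0.479469 + 0.033497 = 0.512966.

0.513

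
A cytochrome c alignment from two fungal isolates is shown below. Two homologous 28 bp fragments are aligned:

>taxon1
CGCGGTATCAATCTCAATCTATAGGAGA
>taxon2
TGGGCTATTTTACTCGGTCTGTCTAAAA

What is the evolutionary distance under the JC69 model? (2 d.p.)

The sequences differ at 14 of 28 sites, so p = 14/28 = 0.5.
d = −(3/4) ln(1 − 4p/3) = −0.75 ln(1 − 0.666667) = −0.75 ln(0.333333)
  = −0.75 × (-1.098613) = 0.823960 substitutions/site.

0.82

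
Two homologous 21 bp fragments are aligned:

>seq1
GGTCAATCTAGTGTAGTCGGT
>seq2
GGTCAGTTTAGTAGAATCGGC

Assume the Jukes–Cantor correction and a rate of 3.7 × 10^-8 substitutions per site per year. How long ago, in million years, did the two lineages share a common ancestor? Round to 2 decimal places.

4.86

The sequences differ at 6 of 21 sites (6, 8, 13, 14, 16, 21), so p = 6/21 ≈ 0.285714.
d = −(3/4) ln(1 − 4p/3) = −0.75 ln(1 − 0.380952) = −0.75 ln(0.619048)
  = −0.75 × (-0.479572) = 0.359679 substitutions/site.
Under a molecular clock d = 2μt, so t = d/(2μ) = 0.359679 / (2 × 3.7 × 10^-8) = 4.86 million years.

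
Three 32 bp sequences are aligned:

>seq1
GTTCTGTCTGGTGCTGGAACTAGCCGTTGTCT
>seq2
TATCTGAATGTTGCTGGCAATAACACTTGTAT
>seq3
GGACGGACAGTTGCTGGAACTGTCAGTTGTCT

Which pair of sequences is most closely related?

seq1 and seq3

seq1–seq2: 11/32 differ, p = 0.344, d = 0.460.
seq1–seq3: 9/32 differ, p = 0.281, d = 0.353.
seq2–seq3: 12/32 differ, p = 0.375, d = 0.520.
The smallest distance is between seq1 and seq3.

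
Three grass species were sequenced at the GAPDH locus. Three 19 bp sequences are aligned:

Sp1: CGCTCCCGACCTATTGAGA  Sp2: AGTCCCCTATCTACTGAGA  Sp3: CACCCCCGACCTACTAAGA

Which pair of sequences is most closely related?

Sp1 and Sp3

Sp1–Sp2: 6/19 differ, p = 0.316, d = 0.410.
Sp1–Sp3: 4/19 differ, p = 0.211, d = 0.247.
Sp2–Sp3: 6/19 differ, p = 0.316, d = 0.410.
The smallest distance is between Sp1 and Sp3.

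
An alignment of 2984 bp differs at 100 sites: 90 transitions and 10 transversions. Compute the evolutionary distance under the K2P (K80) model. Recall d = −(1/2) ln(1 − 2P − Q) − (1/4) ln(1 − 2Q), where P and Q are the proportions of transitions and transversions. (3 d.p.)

P = 90/2984 ≈ 0.030161 and Q = 10/2984 ≈ 0.003351.
Under the Kimura two-parameter model, d = −½ ln(1 − 2P − Q) − ¼ ln(1 − 2Q).
1 − 2P − Q = 0.936327, giving −½ ln(0.936327) = 0.032895.
1 − 2Q = 0.993298, giving −¼ ln(0.993298) = 0.001681.
d = 0.032895 + 0.001681 = 0.034576.

0.035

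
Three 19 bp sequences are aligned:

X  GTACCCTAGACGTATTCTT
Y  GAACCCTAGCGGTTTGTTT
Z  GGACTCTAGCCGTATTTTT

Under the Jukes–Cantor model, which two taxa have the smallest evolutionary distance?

X–Y: 6/19 differ, p = 0.316, d = 0.410.
X–Z: 4/19 differ, p = 0.211, d = 0.247.
Y–Z: 5/19 differ, p = 0.263, d = 0.324.
The smallest distance is between X and Z.

X and Z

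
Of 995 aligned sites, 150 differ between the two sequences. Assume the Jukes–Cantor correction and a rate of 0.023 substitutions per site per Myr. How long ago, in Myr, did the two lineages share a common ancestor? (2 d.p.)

3.66

p = 150/995 ≈ 0.150754.
d = −(3/4) ln(1 − 4p/3) = −0.75 ln(1 − 0.201005) = −0.75 ln(0.798995)
  = −0.75 × (-0.224401) = 0.168301 substitutions/site.
Under a molecular clock d = 2μt, so t = d/(2μ) = 0.168301 / (2 × 0.023) = 3.66 Myr.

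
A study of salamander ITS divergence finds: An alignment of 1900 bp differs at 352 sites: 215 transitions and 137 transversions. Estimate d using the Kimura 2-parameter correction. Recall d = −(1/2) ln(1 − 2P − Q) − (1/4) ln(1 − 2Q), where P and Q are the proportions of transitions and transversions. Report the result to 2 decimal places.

P = 215/1900 ≈ 0.113158 and Q = 137/1900 ≈ 0.072105.
Under the Kimura two-parameter model, d = −½ ln(1 − 2P − Q) − ¼ ln(1 − 2Q).
1 − 2P − Q = 0.701579, giving −½ ln(0.701579) = 0.177211.
1 − 2Q = 0.85579, giving −¼ ln(0.85579) = 0.038933.
d = 0.177211 + 0.038933 = 0.216144.

0.22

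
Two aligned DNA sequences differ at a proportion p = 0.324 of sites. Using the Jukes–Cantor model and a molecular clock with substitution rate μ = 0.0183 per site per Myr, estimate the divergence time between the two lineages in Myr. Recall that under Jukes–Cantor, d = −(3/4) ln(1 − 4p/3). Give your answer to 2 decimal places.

11.59

d = −(3/4) ln(1 − 4p/3) = −0.75 ln(1 − 0.432) = −0.75 ln(0.568)
  = −0.75 × (-0.565634) = 0.424226 substitutions/site.
Under a molecular clock d = 2μt, so t = d/(2μ) = 0.424226 / (2 × 0.0183) = 11.59 Myr.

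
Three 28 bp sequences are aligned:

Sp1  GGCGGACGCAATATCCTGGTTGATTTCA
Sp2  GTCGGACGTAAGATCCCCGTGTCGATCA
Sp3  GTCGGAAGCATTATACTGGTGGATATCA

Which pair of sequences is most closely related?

Sp1–Sp2: 10/28 differ, p = 0.357, d = 0.485.
Sp1–Sp3: 6/28 differ, p = 0.214, d = 0.252.
Sp2–Sp3: 10/28 differ, p = 0.357, d = 0.485.
The smallest distance is between Sp1 and Sp3.

Sp1 and Sp3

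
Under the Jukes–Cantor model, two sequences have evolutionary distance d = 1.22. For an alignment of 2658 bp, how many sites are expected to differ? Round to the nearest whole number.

Invert JC69: p = (3/4)(1 − e^(−4d/3)) = 0.75 × (1 − e^(-1.626667)) = 0.75 × (1 − 0.196584) = 0.602562.
Expected differing sites = pL ≈ 0.602562 × 2658 = 1601.609796 ≈ 1602.

1602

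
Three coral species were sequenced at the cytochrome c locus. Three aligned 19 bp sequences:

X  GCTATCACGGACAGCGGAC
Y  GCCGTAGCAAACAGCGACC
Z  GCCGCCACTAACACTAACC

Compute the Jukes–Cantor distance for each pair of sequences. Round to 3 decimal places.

d(X,Y) = 0.618, d(X,Z) = 0.907, d(Y,Z) = 0.507

X–Y: 8/19 sites differ → p ≈ 0.421053, d = −0.75 ln(1 − 0.561404) = 0.618132 ≈ 0.618.
X–Z: 10/19 sites differ → p ≈ 0.526316, d = −0.75 ln(1 − 0.701755) = 0.907380 ≈ 0.907.
Y–Z: 7/19 sites differ → p ≈ 0.368421, d = −0.75 ln(1 − 0.491228) = 0.506816 ≈ 0.507.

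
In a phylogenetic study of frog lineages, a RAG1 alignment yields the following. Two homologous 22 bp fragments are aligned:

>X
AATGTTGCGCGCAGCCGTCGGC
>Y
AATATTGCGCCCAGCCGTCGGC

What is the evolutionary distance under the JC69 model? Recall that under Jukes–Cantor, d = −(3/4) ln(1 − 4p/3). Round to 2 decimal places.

The sequences differ at 2 of 22 sites (4, 11), so p = 2/22 ≈ 0.090909.
d = −(3/4) ln(1 − 4p/3) = −0.75 ln(1 − 0.121212) = −0.75 ln(0.878788)
  = −0.75 × (-0.129212) = 0.096909 substitutions/site.

0.10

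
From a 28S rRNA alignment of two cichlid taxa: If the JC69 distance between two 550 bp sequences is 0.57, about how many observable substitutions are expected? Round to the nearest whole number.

220

Invert JC69: p = (3/4)(1 − e^(−4d/3)) = 0.75 × (1 − e^(-0.76)) = 0.75 × (1 − 0.467666) = 0.399251.
Expected differing sites = pL ≈ 0.399251 × 550 = 219.58805 ≈ 220.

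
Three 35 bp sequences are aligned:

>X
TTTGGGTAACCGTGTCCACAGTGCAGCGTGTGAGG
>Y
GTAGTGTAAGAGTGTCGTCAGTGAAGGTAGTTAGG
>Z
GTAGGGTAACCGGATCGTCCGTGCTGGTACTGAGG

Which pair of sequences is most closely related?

Y and Z

X–Y: 12/35 differ, p = 0.343, d = 0.458.
X–Z: 12/35 differ, p = 0.343, d = 0.458.
Y–Z: 10/35 differ, p = 0.286, d = 0.360.
The smallest distance is between Y and Z.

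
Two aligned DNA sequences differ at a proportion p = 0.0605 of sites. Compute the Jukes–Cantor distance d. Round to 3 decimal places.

d = −(3/4) ln(1 − 4p/3) = −0.75 ln(1 − 0.080667) = −0.75 ln(0.919333)
  = −0.75 × (-0.084107) = 0.063080 substitutions/site.

0.063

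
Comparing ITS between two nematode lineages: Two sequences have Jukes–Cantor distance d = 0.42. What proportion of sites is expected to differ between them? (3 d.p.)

p = (3/4)(1 − e^(−4d/3)) = 0.75 × (1 − e^(-0.56)) = 0.75 × (1 − 0.571209) = 0.321593.

0.322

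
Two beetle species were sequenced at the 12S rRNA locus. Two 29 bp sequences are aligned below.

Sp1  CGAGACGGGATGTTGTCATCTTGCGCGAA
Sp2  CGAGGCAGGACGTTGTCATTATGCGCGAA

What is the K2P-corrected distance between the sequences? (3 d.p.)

0.204

Of 29 sites, 4 differences are transitions and 1 are transversions, so P = 4/29 ≈ 0.137931 and Q = 1/29 ≈ 0.034483.
Under the Kimura two-parameter model, d = −½ ln(1 − 2P − Q) − ¼ ln(1 − 2Q).
1 − 2P − Q = 0.689655, giving −½ ln(0.689655) = 0.185782.
1 − 2Q = 0.931034, giving −¼ ln(0.931034) = 0.017865.
d = 0.185782 + 0.017865 = 0.203647.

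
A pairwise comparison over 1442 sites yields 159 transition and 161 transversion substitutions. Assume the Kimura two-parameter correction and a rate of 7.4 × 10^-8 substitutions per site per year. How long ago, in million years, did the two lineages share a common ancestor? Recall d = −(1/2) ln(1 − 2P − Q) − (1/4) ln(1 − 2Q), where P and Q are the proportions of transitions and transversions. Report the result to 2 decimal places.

1.79

P = 159/1442 ≈ 0.110264 and Q = 161/1442 ≈ 0.11165.
Under the Kimura two-parameter model, d = −½ ln(1 − 2P − Q) − ¼ ln(1 − 2Q).
1 − 2P − Q = 0.667822, giving −½ ln(0.667822) = 0.201867.
1 − 2Q = 0.7767, giving −¼ ln(0.7767) = 0.063175.
d = 0.201867 + 0.063175 = 0.265042.
Under a molecular clock d = 2μt, so t = d/(2μ) = 0.265042 / (2 × 7.4 × 10^-8) = 1.79 million years.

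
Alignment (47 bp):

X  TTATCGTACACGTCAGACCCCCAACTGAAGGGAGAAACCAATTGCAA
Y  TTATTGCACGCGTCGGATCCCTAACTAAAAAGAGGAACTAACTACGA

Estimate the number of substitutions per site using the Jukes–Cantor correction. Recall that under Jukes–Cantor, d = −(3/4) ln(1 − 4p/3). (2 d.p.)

0.38

The sequences differ at 14 of 47 sites, so p = 14/47 ≈ 0.297872.
d = −(3/4) ln(1 − 4p/3) = −0.75 ln(1 − 0.397163) = −0.75 ln(0.602837)
  = −0.75 × (-0.506108) = 0.379581 substitutions/site.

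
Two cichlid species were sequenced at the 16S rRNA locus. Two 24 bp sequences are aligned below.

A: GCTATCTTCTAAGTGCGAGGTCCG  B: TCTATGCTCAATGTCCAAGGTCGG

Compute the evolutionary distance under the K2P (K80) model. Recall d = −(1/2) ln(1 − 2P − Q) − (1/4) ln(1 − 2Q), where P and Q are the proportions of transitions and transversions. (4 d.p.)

Of 24 sites, 2 differences are transitions and 6 are transversions, so P = 2/24 ≈ 0.083333 and Q = 6/24 = 0.25.
Under the Kimura two-parameter model, d = −½ ln(1 − 2P − Q) − ¼ ln(1 − 2Q).
1 − 2P − Q = 0.583334, giving −½ ln(0.583334) = 0.269498.
1 − 2Q = 0.5, giving −¼ ln(0.5) = 0.173287.
d = 0.269498 + 0.173287 = 0.442785.

0.4428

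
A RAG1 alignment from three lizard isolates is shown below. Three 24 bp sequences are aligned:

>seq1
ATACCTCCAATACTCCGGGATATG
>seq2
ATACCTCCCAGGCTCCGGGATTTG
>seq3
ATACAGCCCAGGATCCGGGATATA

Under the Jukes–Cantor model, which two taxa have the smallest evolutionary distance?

seq1–seq2: 4/24 differ, p = 0.167, d = 0.188.
seq1–seq3: 7/24 differ, p = 0.292, d = 0.369.
seq2–seq3: 5/24 differ, p = 0.208, d = 0.244.
The smallest distance is between seq1 and seq2.

seq1 and seq2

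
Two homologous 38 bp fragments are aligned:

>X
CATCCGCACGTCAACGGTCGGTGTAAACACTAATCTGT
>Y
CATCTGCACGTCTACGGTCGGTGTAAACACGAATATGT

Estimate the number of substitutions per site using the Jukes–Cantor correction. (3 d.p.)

0.113

The sequences differ at 4 of 38 sites (5, 13, 31, 35), so p = 4/38 ≈ 0.105263.
d = −(3/4) ln(1 − 4p/3) = −0.75 ln(1 − 0.140351) = −0.75 ln(0.859649)
  = −0.75 × (-0.151231) = 0.113423 substitutions/site.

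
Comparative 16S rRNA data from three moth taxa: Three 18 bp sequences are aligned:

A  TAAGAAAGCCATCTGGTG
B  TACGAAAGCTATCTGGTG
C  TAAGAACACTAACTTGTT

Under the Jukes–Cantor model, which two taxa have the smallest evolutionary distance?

A–B: 2/18 differ, p = 0.111, d = 0.120.
A–C: 6/18 differ, p = 0.333, d = 0.441.
B–C: 6/18 differ, p = 0.333, d = 0.441.
The smallest distance is between A and B.

A and B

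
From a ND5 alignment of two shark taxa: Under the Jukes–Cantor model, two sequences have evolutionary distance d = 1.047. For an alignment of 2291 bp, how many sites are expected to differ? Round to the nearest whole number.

Invert JC69: p = (3/4)(1 − e^(−4d/3)) = 0.75 × (1 − e^(-1.396)) = 0.75 × (1 − 0.247585) = 0.564311.
Expected differing sites = pL ≈ 0.564311 × 2291 = 1292.836501 ≈ 1293.

1293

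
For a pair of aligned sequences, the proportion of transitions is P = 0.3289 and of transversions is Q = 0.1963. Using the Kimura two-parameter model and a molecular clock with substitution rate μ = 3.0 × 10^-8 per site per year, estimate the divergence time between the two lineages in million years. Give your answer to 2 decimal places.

Under the Kimura two-parameter model, d = −½ ln(1 − 2P − Q) − ¼ ln(1 − 2Q).
1 − 2P − Q = 0.1459, giving −½ ln(0.1459) = 0.962417.
1 − 2Q = 0.6074, giving −¼ ln(0.6074) = 0.124642.
d = 0.962417 + 0.124642 = 1.087059.
Under a molecular clock d = 2μt, so t = d/(2μ) = 1.087059 / (2 × 3.0 × 10^-8) = 18.12 million years.

18.12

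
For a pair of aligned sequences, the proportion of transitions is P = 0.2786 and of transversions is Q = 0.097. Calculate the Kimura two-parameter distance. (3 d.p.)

0.585

Under the Kimura two-parameter model, d = −½ ln(1 − 2P − Q) − ¼ ln(1 − 2Q).
1 − 2P − Q = 0.3458, giving −½ ln(0.3458) = 0.530947.
1 − 2Q = 0.806, giving −¼ ln(0.806) = 0.053918.
d = 0.530947 + 0.053918 = 0.584865.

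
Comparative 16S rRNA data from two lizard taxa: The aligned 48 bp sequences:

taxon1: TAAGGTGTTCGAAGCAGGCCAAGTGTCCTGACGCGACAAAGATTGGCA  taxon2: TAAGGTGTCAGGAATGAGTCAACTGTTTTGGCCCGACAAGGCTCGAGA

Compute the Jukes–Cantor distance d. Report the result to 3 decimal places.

0.520

The sequences differ at 18 of 48 sites, so p = 18/48 = 0.375.
d = −(3/4) ln(1 − 4p/3) = −0.75 ln(1 − 0.5) = −0.75 ln(0.5)
  = −0.75 × (-0.693147) = 0.519860 substitutions/site.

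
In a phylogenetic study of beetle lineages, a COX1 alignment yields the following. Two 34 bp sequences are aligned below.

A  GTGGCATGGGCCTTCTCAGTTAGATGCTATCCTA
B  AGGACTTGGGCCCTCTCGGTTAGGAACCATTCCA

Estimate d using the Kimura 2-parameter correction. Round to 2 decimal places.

Of 34 sites, 9 differences are transitions and 3 are transversions, so P = 9/34 ≈ 0.264706 and Q = 3/34 ≈ 0.088235.
Under the Kimura two-parameter model, d = −½ ln(1 − 2P − Q) − ¼ ln(1 − 2Q).
1 − 2P − Q = 0.382353, giving −½ ln(0.382353) = 0.480706.
1 − 2Q = 0.82353, giving −¼ ln(0.82353) = 0.048539.
d = 0.480706 + 0.048539 = 0.529245.

0.53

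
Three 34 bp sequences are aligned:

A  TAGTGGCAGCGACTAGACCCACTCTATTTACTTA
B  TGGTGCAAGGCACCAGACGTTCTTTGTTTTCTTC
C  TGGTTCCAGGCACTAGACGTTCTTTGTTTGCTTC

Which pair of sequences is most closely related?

B and C

A–B: 13/34 differ, p = 0.382, d = 0.535.
A–C: 12/34 differ, p = 0.353, d = 0.477.
B–C: 4/34 differ, p = 0.118, d = 0.128.
The smallest distance is between B and C.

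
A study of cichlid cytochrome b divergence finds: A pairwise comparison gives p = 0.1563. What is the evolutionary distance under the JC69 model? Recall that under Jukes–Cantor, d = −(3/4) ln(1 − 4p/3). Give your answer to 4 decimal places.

0.1753

d = −(3/4) ln(1 − 4p/3) = −0.75 ln(1 − 0.2084) = −0.75 ln(0.7916)
  = −0.75 × (-0.233699) = 0.175274 substitutions/site.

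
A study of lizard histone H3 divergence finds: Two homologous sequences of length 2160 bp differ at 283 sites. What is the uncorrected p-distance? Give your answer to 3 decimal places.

p = 283/2160 = 0.131018… ≈ 0.131 (to 3 d.p.).

0.131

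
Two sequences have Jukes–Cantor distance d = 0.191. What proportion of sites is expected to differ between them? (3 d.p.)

p = (3/4)(1 − e^(−4d/3)) = 0.75 × (1 − e^(-0.254667)) = 0.75 × (1 − 0.775175) = 0.168619.

0.169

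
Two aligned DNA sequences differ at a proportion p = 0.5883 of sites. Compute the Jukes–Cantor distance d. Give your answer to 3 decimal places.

1.151

d = −(3/4) ln(1 − 4p/3) = −0.75 ln(1 − 0.7844) = −0.75 ln(0.2156)
  = −0.75 × (-1.534330) = 1.150748 substitutions/site.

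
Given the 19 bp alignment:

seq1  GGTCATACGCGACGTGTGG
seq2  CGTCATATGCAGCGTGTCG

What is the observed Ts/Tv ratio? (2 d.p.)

1.50

Transitions are A↔G and C↔T; transversions are all other mismatches.
Transitions: 3. Transversions: 2.
R = 3/2 = 1.50.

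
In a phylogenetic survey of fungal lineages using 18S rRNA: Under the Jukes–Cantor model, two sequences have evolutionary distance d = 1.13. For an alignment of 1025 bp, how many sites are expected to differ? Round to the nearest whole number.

598

Invert JC69: p = (3/4)(1 − e^(−4d/3)) = 0.75 × (1 − e^(-1.506667)) = 0.75 × (1 − 0.221647) = 0.583765.
Expected differing sites = pL ≈ 0.583765 × 1025 = 598.359125 ≈ 598.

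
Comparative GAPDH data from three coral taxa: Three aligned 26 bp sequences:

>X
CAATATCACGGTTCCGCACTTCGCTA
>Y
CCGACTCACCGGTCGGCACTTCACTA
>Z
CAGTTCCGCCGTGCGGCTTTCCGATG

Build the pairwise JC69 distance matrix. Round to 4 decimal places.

d(X,Y) = 0.3961, d(X,Z) = 0.7166, d(Y,Z) = 0.8240

X–Y: 8/26 sites differ → p ≈ 0.307692, d = −0.75 ln(1 − 0.410256) = 0.396050 ≈ 0.3961.
X–Z: 12/26 sites differ → p ≈ 0.461538, d = −0.75 ln(1 − 0.615384) = 0.716632 ≈ 0.7166.
Y–Z: 13/26 sites differ → p = 0.5, d = −0.75 ln(1 − 0.666667) = 0.823960 ≈ 0.8240.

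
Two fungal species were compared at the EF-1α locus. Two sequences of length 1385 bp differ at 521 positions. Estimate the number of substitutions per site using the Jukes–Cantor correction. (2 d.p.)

p = 521/1385 ≈ 0.376173.
d = −(3/4) ln(1 − 4p/3) = −0.75 ln(1 − 0.501564) = −0.75 ln(0.498436)
  = −0.75 × (-0.696280) = 0.522210 substitutions/site.

0.52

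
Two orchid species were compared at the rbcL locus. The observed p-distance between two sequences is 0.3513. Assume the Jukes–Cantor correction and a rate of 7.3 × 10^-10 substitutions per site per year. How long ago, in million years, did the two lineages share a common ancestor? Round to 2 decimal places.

d = −(3/4) ln(1 − 4p/3) = −0.75 ln(1 − 0.4684) = −0.75 ln(0.5316)
  = −0.75 × (-0.631864) = 0.473898 substitutions/site.
Under a molecular clock d = 2μt, so t = d/(2μ) = 0.473898 / (2 × 7.3 × 10^-10) = 324.59 million years.

324.59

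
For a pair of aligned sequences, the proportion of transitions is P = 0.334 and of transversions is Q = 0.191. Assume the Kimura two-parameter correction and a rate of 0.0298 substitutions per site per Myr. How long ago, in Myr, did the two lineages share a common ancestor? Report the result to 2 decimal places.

18.45

Under the Kimura two-parameter model, d = −½ ln(1 − 2P − Q) − ¼ ln(1 − 2Q).
1 − 2P − Q = 0.141, giving −½ ln(0.141) = 0.979498.
1 − 2Q = 0.618, giving −¼ ln(0.618) = 0.120317.
d = 0.979498 + 0.120317 = 1.099815.
Under a molecular clock d = 2μt, so t = d/(2μ) = 1.099815 / (2 × 0.0298) = 18.45 Myr.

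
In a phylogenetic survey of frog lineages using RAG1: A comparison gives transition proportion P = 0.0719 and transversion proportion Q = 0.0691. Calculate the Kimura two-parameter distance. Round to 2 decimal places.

Under the Kimura two-parameter model, d = −½ ln(1 − 2P − Q) − ¼ ln(1 − 2Q).
1 − 2P − Q = 0.7871, giving −½ ln(0.7871) = 0.119700.
1 − 2Q = 0.8618, giving −¼ ln(0.8618) = 0.037183.
d = 0.119700 + 0.037183 = 0.156883.

0.16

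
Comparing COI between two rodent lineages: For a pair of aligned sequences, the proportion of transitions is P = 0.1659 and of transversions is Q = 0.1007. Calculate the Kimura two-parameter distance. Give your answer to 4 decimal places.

Under the Kimura two-parameter model, d = −½ ln(1 − 2P − Q) − ¼ ln(1 − 2Q).
1 − 2P − Q = 0.5675, giving −½ ln(0.5675) = 0.283257.
1 − 2Q = 0.7986, giving −¼ ln(0.7986) = 0.056224.
d = 0.283257 + 0.056224 = 0.339481.

0.3395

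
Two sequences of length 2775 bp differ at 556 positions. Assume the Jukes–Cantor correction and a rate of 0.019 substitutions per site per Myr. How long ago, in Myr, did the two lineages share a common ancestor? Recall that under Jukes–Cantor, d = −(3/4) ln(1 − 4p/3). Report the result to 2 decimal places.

p = 556/2775 ≈ 0.20036.
d = −(3/4) ln(1 − 4p/3) = −0.75 ln(1 − 0.267147) = −0.75 ln(0.732853)
  = −0.75 × (-0.310810) = 0.233108 substitutions/site.
Under a molecular clock d = 2μt, so t = d/(2μ) = 0.233108 / (2 × 0.019) = 6.13 Myr.

6.13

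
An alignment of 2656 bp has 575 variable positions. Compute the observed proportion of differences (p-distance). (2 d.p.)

p = 575/2656 = 0.216490… ≈ 0.22 (to 2 d.p.).

0.22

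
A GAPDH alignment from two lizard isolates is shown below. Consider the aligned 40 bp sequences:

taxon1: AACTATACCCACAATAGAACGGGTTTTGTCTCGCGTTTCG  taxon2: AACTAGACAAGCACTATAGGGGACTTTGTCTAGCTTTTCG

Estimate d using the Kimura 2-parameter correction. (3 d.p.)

Of 40 sites, 4 differences are transitions and 8 are transversions, so P = 4/40 = 0.1 and Q = 8/40 = 0.2.
Under the Kimura two-parameter model, d = −½ ln(1 − 2P − Q) − ¼ ln(1 − 2Q).
1 − 2P − Q = 0.6, giving −½ ln(0.6) = 0.255413.
1 − 2Q = 0.6, giving −¼ ln(0.6) = 0.127706.
d = 0.255413 + 0.127706 = 0.383119.

0.383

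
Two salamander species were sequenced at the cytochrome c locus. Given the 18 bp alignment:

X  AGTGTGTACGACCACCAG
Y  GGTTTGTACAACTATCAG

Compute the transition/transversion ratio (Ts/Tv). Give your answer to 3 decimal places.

4.000

Transitions are A↔G and C↔T; transversions are all other mismatches.
Transitions: 4. Transversions: 1.
R = 4/1 = 4.000.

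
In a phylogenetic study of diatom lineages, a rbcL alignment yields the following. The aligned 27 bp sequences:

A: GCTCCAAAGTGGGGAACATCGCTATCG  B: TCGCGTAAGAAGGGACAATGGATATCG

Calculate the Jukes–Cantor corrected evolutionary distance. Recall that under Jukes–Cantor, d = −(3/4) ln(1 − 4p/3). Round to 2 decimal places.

The sequences differ at 10 of 27 sites (1, 3, 5, 6, 10, 11, 16, 17, 20, 22), so p = 10/27 ≈ 0.37037.
d = −(3/4) ln(1 − 4p/3) = −0.75 ln(1 − 0.493827) = −0.75 ln(0.506173)
  = −0.75 × (-0.680877) = 0.510658 substitutions/site.

0.51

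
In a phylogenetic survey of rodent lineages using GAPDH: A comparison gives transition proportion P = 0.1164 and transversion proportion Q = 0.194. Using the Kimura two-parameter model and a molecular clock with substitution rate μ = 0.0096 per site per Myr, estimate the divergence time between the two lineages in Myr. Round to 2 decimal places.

20.89

Under the Kimura two-parameter model, d = −½ ln(1 − 2P − Q) − ¼ ln(1 − 2Q).
1 − 2P − Q = 0.5732, giving −½ ln(0.5732) = 0.278260.
1 − 2Q = 0.612, giving −¼ ln(0.612) = 0.122756.
d = 0.278260 + 0.122756 = 0.401016.
Under a molecular clock d = 2μt, so t = d/(2μ) = 0.401016 / (2 × 0.0096) = 20.89 Myr.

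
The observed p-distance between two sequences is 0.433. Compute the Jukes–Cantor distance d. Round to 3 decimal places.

0.646

d = −(3/4) ln(1 − 4p/3) = −0.75 ln(1 − 0.577333) = −0.75 ln(0.422667)
  = −0.75 × (-0.861171) = 0.645878 substitutions/site.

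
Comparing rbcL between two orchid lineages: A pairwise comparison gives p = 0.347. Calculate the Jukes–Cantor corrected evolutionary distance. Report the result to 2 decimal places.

d = −(3/4) ln(1 − 4p/3) = −0.75 ln(1 − 0.462667) = −0.75 ln(0.537333)
  = −0.75 × (-0.621137) = 0.465853 substitutions/site.

0.47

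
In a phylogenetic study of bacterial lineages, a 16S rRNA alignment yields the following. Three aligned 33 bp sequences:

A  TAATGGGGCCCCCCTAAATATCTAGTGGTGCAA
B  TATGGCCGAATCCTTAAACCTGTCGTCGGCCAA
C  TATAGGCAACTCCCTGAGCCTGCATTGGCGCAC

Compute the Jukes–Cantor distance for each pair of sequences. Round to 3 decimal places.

A–B: 15/33 sites differ → p ≈ 0.454545, d = −0.75 ln(1 − 0.60606) = 0.698667 ≈ 0.699.
A–C: 15/33 sites differ → p ≈ 0.454545, d = −0.75 ln(1 − 0.60606) = 0.698667 ≈ 0.699.
B–C: 14/33 sites differ → p ≈ 0.424242, d = −0.75 ln(1 − 0.565656) = 0.625439 ≈ 0.625.

d(A,B) = 0.699, d(A,C) = 0.699, d(B,C) = 0.625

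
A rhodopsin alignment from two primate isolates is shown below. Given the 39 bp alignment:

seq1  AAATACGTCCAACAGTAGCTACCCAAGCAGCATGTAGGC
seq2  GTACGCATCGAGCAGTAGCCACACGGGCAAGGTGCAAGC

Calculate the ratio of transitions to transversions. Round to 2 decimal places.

3.00

Transitions are A↔G and C↔T; transversions are all other mismatches.
Transitions: 12. Transversions: 4.
R = 12/4 = 3.00.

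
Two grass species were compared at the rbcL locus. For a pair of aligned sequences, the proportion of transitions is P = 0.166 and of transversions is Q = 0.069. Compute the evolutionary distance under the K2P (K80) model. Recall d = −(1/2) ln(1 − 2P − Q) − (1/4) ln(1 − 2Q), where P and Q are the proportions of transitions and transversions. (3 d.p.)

0.293

Under the Kimura two-parameter model, d = −½ ln(1 − 2P − Q) − ¼ ln(1 − 2Q).
1 − 2P − Q = 0.599, giving −½ ln(0.599) = 0.256247.
1 − 2Q = 0.862, giving −¼ ln(0.862) = 0.037125.
d = 0.256247 + 0.037125 = 0.293372.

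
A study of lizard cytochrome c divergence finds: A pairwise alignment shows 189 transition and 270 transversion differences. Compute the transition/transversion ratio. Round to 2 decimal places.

R = 189/270 = 0.70.

0.70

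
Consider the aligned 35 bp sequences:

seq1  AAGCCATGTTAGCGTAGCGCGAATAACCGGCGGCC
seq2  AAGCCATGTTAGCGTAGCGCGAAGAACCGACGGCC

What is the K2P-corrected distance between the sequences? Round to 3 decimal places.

Of 35 sites, 1 differences are transitions and 1 are transversions, so P = 1/35 ≈ 0.028571 and Q = 1/35 ≈ 0.028571.
Under the Kimura two-parameter model, d = −½ ln(1 − 2P − Q) − ¼ ln(1 − 2Q).
1 − 2P − Q = 0.914287, giving −½ ln(0.914287) = 0.044805.
1 − 2Q = 0.942858, giving −¼ ln(0.942858) = 0.014710.
d = 0.044805 + 0.014710 = 0.059515.

0.060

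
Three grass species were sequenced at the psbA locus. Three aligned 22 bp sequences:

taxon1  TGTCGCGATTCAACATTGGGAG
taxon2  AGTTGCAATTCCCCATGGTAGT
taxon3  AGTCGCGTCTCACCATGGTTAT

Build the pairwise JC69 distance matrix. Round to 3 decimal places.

taxon1–taxon2: 10/22 sites differ → p ≈ 0.454545, d = −0.75 ln(1 − 0.60606) = 0.698667 ≈ 0.699.
taxon1–taxon3: 8/22 sites differ → p ≈ 0.363636, d = −0.75 ln(1 − 0.484848) = 0.497470 ≈ 0.497.
taxon2–taxon3: 7/22 sites differ → p ≈ 0.318182, d = −0.75 ln(1 − 0.424243) = 0.414052 ≈ 0.414.

d(taxon1,taxon2) = 0.699, d(taxon1,taxon3) = 0.497, d(taxon2,taxon3) = 0.414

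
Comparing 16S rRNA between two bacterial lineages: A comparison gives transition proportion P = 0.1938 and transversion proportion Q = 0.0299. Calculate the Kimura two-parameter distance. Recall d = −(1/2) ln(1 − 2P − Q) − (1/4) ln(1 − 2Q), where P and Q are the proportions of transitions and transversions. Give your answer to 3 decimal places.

0.286

Under the Kimura two-parameter model, d = −½ ln(1 − 2P − Q) − ¼ ln(1 − 2Q).
1 − 2P − Q = 0.5825, giving −½ ln(0.5825) = 0.270213.
1 − 2Q = 0.9402, giving −¼ ln(0.9402) = 0.015416.
d = 0.270213 + 0.015416 = 0.285629.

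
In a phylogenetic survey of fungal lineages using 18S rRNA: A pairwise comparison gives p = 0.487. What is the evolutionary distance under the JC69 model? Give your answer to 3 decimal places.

0.786

d = −(3/4) ln(1 − 4p/3) = −0.75 ln(1 − 0.649333) = −0.75 ln(0.350667)
  = −0.75 × (-1.047918) = 0.785939 substitutions/site.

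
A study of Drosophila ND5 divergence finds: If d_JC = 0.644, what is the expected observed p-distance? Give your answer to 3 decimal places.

0.432

p = (3/4)(1 − e^(−4d/3)) = 0.75 × (1 − e^(-0.858667)) = 0.75 × (1 − 0.423727) = 0.432205.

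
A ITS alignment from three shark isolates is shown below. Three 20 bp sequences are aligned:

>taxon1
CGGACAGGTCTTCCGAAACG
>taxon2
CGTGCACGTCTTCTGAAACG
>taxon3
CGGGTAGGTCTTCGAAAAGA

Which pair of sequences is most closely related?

taxon1–taxon2: 4/20 differ, p = 0.200, d = 0.233.
taxon1–taxon3: 6/20 differ, p = 0.300, d = 0.383.
taxon2–taxon3: 7/20 differ, p = 0.350, d = 0.471.
The smallest distance is between taxon1 and taxon2.

taxon1 and taxon2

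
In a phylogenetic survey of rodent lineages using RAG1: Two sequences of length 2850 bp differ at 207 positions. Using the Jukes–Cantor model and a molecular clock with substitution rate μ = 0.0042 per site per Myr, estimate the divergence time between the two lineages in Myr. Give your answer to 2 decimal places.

p = 207/2850 ≈ 0.072632.
d = −(3/4) ln(1 − 4p/3) = −0.75 ln(1 − 0.096843) = −0.75 ln(0.903157)
  = −0.75 × (-0.101859) = 0.076394 substitutions/site.
Under a molecular clock d = 2μt, so t = d/(2μ) = 0.076394 / (2 × 0.0042) = 9.09 Myr.

9.09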